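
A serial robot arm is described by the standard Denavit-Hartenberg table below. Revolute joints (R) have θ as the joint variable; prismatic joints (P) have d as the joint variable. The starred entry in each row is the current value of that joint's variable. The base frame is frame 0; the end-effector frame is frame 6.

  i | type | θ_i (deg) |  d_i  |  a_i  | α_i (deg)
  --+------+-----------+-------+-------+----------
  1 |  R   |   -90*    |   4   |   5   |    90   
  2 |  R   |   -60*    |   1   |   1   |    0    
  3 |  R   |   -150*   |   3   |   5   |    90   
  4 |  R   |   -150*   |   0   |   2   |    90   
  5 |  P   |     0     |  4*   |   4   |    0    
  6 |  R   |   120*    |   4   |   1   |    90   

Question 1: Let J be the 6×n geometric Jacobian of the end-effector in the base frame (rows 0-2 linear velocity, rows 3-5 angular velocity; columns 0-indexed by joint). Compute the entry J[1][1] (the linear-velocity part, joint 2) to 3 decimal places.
-1.998

axis z_1 = (-1.0000,-0.0000,0.0000); lever o_n−o_1 = (-8.1782,-4.1920,-1.9976)
cross product → J_v[:, 1] = (0.0000,-1.9976,4.1920)
J_ω[:, 1] = z_1
entry J[1][1] = -1.9976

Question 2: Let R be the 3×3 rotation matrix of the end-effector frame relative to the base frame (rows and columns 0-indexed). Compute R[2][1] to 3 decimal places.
End-effector y-axis (col 1 of R) = (-0.8660,-0.4330,-0.2500)
R[2][1] = -0.2500

-0.250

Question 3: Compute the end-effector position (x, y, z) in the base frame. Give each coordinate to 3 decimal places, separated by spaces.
-8.178 -9.192 2.002

after link 1: o_1 = (0.0000, -5.0000, 4.0000)
after link 2: o_2 = (-1.0000, -5.5000, 3.1340)
after link 3: o_3 = (-4.0000, -1.1699, 5.6340)
after link 4: o_4 = (-3.0000, -2.6699, 4.7679)
after link 5: o_5 = (-4.4641, -7.4019, 2.0359)
after link 6: o_6 = (-8.1782, -9.1920, 2.0024)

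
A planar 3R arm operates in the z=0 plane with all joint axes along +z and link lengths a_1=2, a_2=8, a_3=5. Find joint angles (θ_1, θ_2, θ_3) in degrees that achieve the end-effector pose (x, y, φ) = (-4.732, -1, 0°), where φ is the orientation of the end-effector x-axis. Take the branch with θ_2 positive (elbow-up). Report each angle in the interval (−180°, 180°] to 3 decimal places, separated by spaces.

161.731 30.004 168.266

wrist centre = target − a_3·(cos φ, sin φ) = (-9.7320, -1.0000)
cos θ_2 = (95.7118−2²−8²)/(2·2·8) = 0.8660; θ_2 = 30.0035° (elbow-up)
β = atan2(-1.0000,-9.7320) = -174.1332°; ψ = atan2(4.0004,8.9280) = 24.1361°
θ_1 = β − ψ = -198.2694°
θ_3 = φ − θ_1 − θ_2 = 168.2658° (wrapped to (-180°,180°])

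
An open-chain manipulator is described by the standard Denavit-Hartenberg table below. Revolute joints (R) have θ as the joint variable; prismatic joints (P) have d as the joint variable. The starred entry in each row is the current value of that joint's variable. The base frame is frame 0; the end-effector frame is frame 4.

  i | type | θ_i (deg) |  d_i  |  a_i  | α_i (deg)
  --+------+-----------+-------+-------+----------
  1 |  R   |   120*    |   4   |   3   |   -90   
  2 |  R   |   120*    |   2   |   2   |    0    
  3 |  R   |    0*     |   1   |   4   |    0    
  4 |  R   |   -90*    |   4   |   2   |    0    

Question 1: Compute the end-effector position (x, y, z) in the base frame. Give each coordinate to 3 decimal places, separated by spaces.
after link 1: o_1 = (-1.5000, 2.5981, 4.0000)
after link 2: o_2 = (-2.7321, 0.7321, 2.2679)
after link 3: o_3 = (-2.5981, -1.5000, -1.1962)
after link 4: o_4 = (-6.9282, -2.0000, -2.1962)

-6.928 -2.000 -2.196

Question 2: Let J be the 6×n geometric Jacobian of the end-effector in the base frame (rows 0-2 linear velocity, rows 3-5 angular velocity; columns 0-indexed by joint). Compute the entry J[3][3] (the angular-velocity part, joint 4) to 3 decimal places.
-0.866

axis z_3 = (-0.8660,-0.5000,0.0000); lever o_n−o_3 = (-4.3301,-0.5000,-1.0000)
cross product → J_v[:, 3] = (0.5000,-0.8660,-1.7321)
J_ω[:, 3] = z_3
entry J[3][3] = -0.8660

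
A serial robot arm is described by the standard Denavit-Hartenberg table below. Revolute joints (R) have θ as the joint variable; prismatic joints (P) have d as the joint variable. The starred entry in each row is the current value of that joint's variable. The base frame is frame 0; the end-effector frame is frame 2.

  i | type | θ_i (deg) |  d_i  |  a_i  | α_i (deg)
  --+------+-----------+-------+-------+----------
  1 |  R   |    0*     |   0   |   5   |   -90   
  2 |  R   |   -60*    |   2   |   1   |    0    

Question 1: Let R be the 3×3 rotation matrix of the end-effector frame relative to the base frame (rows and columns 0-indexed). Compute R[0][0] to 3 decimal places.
0.500

End-effector x-axis (col 0 of R) = (0.5000,-0.0000,0.8660)
R[0][0] = 0.5000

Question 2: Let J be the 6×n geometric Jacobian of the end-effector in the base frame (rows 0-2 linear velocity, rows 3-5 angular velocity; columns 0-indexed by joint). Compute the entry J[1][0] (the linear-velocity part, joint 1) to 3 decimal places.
axis z_0 = ẑ; lever o_n−o_0 = (5.5000,2.0000,0.8660)
cross product → J_v[:, 0] = (-2.0000,5.5000,0.0000)
J_ω[:, 0] = z_0
entry J[1][0] = 5.5000

5.500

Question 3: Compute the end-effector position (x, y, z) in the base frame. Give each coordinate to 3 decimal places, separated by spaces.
after link 1: o_1 = (5.0000, 0.0000, 0.0000)
after link 2: o_2 = (5.5000, 2.0000, 0.8660)

5.500 2.000 0.866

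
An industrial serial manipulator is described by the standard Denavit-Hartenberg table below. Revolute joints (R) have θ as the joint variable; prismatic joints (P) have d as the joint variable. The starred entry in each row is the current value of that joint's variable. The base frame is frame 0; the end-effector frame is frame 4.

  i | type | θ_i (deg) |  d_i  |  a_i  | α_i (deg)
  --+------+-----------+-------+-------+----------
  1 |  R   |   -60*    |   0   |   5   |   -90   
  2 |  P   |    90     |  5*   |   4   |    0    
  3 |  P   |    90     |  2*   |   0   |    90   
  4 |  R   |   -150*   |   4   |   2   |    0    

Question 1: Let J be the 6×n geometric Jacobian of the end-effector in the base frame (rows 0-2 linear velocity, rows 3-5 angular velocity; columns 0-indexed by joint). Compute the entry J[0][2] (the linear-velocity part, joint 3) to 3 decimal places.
0.866

prismatic axis z_2 = (0.8660,0.5000,0.0000)
J_v[:, 2] = z_2; J_ω[:, 2] = (0,0,0)
entry J[0][2] = 0.8660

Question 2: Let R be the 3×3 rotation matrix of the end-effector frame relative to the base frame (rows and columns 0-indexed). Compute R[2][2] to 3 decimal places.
-1.000

End-effector z-axis (col 2 of R) = (0.0000,-0.0000,-1.0000)
R[2][2] = -1.0000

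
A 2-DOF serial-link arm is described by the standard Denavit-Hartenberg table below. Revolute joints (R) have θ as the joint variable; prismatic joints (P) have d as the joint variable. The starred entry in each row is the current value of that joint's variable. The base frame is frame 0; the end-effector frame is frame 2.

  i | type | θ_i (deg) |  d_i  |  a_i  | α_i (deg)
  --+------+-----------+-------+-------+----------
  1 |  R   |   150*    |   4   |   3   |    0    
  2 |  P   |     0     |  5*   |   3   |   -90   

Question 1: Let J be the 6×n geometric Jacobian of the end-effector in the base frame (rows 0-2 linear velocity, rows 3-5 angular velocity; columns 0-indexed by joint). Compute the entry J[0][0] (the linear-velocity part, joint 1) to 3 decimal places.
axis z_0 = ẑ; lever o_n−o_0 = (-5.1962,3.0000,9.0000)
cross product → J_v[:, 0] = (-3.0000,-5.1962,0.0000)
J_ω[:, 0] = z_0
entry J[0][0] = -3.0000

-3.000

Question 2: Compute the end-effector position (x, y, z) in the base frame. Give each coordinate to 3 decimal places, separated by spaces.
-5.196 3.000 9.000

after link 1: o_1 = (-2.5981, 1.5000, 4.0000)
after link 2: o_2 = (-5.1962, 3.0000, 9.0000)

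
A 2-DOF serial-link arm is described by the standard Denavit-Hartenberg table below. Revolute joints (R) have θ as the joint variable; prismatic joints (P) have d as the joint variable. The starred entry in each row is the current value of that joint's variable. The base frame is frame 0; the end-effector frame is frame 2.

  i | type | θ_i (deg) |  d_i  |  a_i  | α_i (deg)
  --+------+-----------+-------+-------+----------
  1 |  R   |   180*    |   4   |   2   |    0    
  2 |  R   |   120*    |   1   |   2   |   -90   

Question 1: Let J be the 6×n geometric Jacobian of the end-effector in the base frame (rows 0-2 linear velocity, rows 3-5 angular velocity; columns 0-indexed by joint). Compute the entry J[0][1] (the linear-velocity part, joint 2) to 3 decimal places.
axis z_1 = (0.0000,0.0000,1.0000); lever o_n−o_1 = (1.0000,-1.7321,1.0000)
cross product → J_v[:, 1] = (1.7321,1.0000,-0.0000)
J_ω[:, 1] = z_1
entry J[0][1] = 1.7321

1.732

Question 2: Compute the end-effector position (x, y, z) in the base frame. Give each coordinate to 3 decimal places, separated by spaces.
-1.000 -1.732 5.000

after link 1: o_1 = (-2.0000, 0.0000, 4.0000)
after link 2: o_2 = (-1.0000, -1.7321, 5.0000)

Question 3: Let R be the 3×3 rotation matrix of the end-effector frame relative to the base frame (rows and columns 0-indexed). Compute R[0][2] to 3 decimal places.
End-effector z-axis (col 2 of R) = (0.8660,0.5000,0.0000)
R[0][2] = 0.8660

0.866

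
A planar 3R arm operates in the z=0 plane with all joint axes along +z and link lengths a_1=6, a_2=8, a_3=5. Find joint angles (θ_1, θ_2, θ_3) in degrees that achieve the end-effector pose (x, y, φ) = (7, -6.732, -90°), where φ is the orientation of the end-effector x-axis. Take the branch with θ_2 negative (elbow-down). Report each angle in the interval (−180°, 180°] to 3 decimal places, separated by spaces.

wrist centre = target − a_3·(cos φ, sin φ) = (7.0000, -1.7320)
cos θ_2 = (51.9998−6²−8²)/(2·6·8) = -0.5000; θ_2 = -120.0001° (elbow-down)
β = atan2(-1.7320,7.0000) = -13.8975°; ψ = atan2(-6.9282,2.0000) = -73.8980°
θ_1 = β − ψ = 60.0005°
θ_3 = φ − θ_1 − θ_2 = -30.0004° (wrapped to (-180°,180°])

60.000 -120.000 -30.000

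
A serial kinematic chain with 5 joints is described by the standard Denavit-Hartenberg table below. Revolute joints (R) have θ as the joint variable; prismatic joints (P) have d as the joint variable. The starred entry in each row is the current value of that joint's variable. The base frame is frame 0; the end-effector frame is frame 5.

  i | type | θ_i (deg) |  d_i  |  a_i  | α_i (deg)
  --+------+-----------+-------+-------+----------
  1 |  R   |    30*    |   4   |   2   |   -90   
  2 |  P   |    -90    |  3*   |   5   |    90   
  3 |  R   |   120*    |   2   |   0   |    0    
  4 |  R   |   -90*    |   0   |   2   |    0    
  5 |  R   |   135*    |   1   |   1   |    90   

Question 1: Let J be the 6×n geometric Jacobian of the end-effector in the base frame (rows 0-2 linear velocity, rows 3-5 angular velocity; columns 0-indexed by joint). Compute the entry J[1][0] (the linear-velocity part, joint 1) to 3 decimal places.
-2.995

axis z_0 = ẑ; lever o_n−o_0 = (-2.9954,3.1882,9.7661)
cross product → J_v[:, 0] = (-3.1882,-2.9954,0.0000)
J_ω[:, 0] = z_0
entry J[1][0] = -2.9954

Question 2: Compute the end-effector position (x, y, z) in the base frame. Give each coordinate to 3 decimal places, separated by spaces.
-2.995 3.188 9.766

after link 1: o_1 = (1.7321, 1.0000, 4.0000)
after link 2: o_2 = (0.2321, 3.5981, 9.0000)
after link 3: o_3 = (-1.5000, 2.5981, 9.0000)
after link 4: o_4 = (-2.0000, 3.4641, 10.7321)
after link 5: o_5 = (-2.9954, 3.1882, 9.7661)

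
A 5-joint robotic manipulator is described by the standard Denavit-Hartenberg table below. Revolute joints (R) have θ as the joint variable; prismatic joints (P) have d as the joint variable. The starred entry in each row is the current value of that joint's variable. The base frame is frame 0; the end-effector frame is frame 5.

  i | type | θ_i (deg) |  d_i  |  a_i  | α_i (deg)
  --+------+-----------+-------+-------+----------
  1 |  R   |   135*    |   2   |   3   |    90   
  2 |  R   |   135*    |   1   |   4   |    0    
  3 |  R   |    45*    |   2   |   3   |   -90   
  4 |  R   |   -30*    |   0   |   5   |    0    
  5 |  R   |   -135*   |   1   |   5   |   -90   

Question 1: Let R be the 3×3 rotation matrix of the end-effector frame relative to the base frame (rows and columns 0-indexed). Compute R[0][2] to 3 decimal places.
End-effector z-axis (col 2 of R) = (0.8660,0.5000,0.0000)
R[0][2] = 0.8660

0.866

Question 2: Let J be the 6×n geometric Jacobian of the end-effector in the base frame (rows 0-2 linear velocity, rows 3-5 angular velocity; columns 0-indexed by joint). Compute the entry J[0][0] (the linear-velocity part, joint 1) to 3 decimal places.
axis z_0 = ẑ; lever o_n−o_0 = (6.4509,3.1574,3.8284)
cross product → J_v[:, 0] = (-3.1574,6.4509,0.0000)
J_ω[:, 0] = z_0
entry J[0][0] = -3.1574

-3.157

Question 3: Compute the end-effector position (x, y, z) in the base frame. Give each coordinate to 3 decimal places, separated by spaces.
after link 1: o_1 = (-2.1213, 2.1213, 2.0000)
after link 2: o_2 = (0.5858, 0.8284, 4.8284)
after link 3: o_3 = (4.1213, 0.1213, 4.8284)
after link 4: o_4 = (8.9509, -1.1728, 4.8284)
after link 5: o_5 = (6.4509, 3.1574, 3.8284)

6.451 3.157 3.828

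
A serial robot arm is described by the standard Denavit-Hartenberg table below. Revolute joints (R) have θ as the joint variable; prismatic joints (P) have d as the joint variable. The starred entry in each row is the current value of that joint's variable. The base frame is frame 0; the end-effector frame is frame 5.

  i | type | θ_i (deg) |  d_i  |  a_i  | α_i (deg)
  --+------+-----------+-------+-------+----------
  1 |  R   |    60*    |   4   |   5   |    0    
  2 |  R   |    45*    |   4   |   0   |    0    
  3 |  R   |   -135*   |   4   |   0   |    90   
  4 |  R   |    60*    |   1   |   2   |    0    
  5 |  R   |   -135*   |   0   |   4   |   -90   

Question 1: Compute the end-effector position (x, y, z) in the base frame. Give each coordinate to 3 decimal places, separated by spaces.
3.763 2.446 9.868

after link 1: o_1 = (2.5000, 4.3301, 4.0000)
after link 2: o_2 = (2.5000, 4.3301, 8.0000)
after link 3: o_3 = (2.5000, 4.3301, 12.0000)
after link 4: o_4 = (2.8660, 2.9641, 13.7321)
after link 5: o_5 = (3.7626, 2.4465, 9.8683)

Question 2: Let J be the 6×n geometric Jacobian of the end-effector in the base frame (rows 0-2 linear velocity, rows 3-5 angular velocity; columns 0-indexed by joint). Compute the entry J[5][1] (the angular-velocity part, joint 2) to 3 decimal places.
axis z_1 = (0.0000,0.0000,1.0000); lever o_n−o_1 = (1.2626,-1.8837,5.8683)
cross product → J_v[:, 1] = (1.8837,1.2626,-0.0000)
J_ω[:, 1] = z_1
entry J[5][1] = 1.0000

1.000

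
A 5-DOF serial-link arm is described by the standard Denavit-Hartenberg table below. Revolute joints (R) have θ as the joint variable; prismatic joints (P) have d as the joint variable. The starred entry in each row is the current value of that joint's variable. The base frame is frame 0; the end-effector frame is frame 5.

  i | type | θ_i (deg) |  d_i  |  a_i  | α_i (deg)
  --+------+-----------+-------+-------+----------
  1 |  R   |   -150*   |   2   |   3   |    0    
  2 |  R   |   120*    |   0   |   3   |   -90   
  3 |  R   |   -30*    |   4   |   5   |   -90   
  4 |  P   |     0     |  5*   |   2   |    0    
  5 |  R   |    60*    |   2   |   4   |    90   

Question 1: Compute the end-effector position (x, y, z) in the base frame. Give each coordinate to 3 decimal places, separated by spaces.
10.049 -8.183 0.438

after link 1: o_1 = (-2.5981, -1.5000, 2.0000)
after link 2: o_2 = (-0.0000, -3.0000, 2.0000)
after link 3: o_3 = (5.7500, -1.7010, 4.5000)
after link 4: o_4 = (9.4151, -3.8170, 1.1699)
after link 5: o_5 = (10.0490, -8.1830, 0.4378)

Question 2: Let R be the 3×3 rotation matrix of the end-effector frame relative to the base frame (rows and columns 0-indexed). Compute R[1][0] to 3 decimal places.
End-effector x-axis (col 0 of R) = (-0.0580,-0.9665,0.2500)
R[1][0] = -0.9665

-0.967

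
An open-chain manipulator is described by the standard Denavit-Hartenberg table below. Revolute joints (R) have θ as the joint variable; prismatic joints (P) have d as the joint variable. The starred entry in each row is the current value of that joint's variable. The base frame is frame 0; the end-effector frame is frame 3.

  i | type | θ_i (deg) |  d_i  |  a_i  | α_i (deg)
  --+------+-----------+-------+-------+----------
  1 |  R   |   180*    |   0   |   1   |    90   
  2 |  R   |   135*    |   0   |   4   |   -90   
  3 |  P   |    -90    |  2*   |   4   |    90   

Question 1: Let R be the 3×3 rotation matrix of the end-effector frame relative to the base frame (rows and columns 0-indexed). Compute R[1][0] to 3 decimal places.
End-effector x-axis (col 0 of R) = (0.0000,1.0000,0.0000)
R[1][0] = 1.0000

1.000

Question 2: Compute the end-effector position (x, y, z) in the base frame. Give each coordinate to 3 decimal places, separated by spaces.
after link 1: o_1 = (-1.0000, 0.0000, 0.0000)
after link 2: o_2 = (1.8284, -0.0000, 2.8284)
after link 3: o_3 = (3.2426, 4.0000, 1.4142)

3.243 4.000 1.414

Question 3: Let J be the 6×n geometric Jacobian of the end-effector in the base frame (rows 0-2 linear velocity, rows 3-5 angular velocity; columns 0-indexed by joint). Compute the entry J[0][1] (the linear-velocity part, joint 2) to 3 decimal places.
1.414

axis z_1 = (0.0000,1.0000,0.0000); lever o_n−o_1 = (4.2426,4.0000,1.4142)
cross product → J_v[:, 1] = (1.4142,0.0000,-4.2426)
J_ω[:, 1] = z_1
entry J[0][1] = 1.4142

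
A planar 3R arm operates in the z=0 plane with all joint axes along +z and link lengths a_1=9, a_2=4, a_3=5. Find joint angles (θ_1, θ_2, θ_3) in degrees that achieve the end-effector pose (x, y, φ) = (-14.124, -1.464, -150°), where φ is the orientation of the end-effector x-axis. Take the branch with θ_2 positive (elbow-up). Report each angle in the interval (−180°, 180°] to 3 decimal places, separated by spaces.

wrist centre = target − a_3·(cos φ, sin φ) = (-9.7939, 1.0360)
cos θ_2 = (96.9932−9²−4²)/(2·9·4) = -0.0001; θ_2 = 90.0054° (elbow-up)
β = atan2(1.0360,-9.7939) = 173.9617°; ψ = atan2(4.0000,8.9996) = 23.9634°
θ_1 = β − ψ = 149.9983°
θ_3 = φ − θ_1 − θ_2 = -30.0037° (wrapped to (-180°,180°])

149.998 90.005 -30.004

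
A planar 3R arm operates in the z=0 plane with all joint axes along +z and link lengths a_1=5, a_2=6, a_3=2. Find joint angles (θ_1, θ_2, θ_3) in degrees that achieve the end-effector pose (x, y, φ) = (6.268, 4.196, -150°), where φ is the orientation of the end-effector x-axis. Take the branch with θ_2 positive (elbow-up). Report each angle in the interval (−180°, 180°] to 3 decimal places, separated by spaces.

wrist centre = target − a_3·(cos φ, sin φ) = (8.0001, 5.1960)
cos θ_2 = (90.9992−5²−6²)/(2·5·6) = 0.5000; θ_2 = 60.0009° (elbow-up)
β = atan2(5.1960,8.0001) = 33.0036°; ψ = atan2(5.1962,7.9999) = 33.0050°
θ_1 = β − ψ = -0.0014°
θ_3 = φ − θ_1 − θ_2 = 150.0006° (wrapped to (-180°,180°])

-0.001 60.001 150.001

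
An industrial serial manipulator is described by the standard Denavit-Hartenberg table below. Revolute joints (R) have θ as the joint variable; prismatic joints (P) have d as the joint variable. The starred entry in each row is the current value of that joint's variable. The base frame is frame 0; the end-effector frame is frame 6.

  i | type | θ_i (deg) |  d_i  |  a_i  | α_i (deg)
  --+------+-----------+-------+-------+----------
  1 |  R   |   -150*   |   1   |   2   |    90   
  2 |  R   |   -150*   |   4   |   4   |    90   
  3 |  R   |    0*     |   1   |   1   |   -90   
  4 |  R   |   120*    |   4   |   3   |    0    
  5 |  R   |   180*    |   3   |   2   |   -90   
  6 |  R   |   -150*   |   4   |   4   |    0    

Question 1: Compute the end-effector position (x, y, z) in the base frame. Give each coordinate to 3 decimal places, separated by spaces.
after link 1: o_1 = (-1.7321, -1.0000, 1.0000)
after link 2: o_2 = (-0.7321, 4.1962, -1.0000)
after link 3: o_3 = (0.4510, 4.8792, -0.6340)
after link 4: o_4 = (-3.7990, 7.0442, -2.1340)
after link 5: o_5 = (-3.7990, 10.5083, -1.1340)
after link 6: o_6 = (-5.6651, 11.7404, -6.3301)

-5.665 11.740 -6.330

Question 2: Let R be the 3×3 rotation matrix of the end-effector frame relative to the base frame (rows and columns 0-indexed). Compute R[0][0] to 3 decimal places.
End-effector x-axis (col 0 of R) = (-0.8995,0.0580,-0.4330)
R[0][0] = -0.8995

-0.900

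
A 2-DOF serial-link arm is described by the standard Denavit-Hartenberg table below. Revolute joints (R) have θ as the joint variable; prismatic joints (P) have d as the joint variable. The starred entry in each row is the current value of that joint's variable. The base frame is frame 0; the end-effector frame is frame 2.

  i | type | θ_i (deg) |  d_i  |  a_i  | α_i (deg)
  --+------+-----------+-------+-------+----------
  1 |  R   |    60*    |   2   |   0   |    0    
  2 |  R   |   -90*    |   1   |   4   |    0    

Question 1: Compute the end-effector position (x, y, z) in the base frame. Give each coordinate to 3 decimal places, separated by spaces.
3.464 -2.000 3.000

after link 1: o_1 = (0.0000, 0.0000, 2.0000)
after link 2: o_2 = (3.4641, -2.0000, 3.0000)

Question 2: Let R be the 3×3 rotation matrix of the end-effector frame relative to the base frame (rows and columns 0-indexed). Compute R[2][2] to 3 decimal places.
End-effector z-axis (col 2 of R) = (0.0000,0.0000,1.0000)
R[2][2] = 1.0000

1.000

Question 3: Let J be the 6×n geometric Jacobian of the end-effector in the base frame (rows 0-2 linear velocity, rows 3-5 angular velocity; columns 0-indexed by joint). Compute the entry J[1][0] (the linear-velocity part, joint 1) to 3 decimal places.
axis z_0 = ẑ; lever o_n−o_0 = (3.4641,-2.0000,3.0000)
cross product → J_v[:, 0] = (2.0000,3.4641,-0.0000)
J_ω[:, 0] = z_0
entry J[1][0] = 3.4641

3.464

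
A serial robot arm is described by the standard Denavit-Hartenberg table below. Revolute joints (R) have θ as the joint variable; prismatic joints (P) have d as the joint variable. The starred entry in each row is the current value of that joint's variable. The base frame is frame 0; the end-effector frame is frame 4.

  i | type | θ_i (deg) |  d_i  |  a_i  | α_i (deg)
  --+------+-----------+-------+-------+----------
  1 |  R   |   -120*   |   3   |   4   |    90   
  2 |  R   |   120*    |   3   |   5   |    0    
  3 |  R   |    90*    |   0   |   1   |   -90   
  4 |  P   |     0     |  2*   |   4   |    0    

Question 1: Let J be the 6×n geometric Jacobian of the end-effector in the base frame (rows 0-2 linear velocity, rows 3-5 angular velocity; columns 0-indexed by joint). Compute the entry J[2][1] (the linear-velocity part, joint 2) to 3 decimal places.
axis z_1 = (-0.8660,0.5000,0.0000); lever o_n−o_1 = (0.3170,6.5490,0.0981)
cross product → J_v[:, 1] = (0.0490,0.0849,-5.8301)
J_ω[:, 1] = z_1
entry J[2][1] = -5.8301

-5.830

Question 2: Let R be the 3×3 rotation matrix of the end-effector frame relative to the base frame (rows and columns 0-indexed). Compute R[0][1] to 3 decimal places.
End-effector y-axis (col 1 of R) = (0.8660,-0.5000,-0.0000)
R[0][1] = 0.8660

0.866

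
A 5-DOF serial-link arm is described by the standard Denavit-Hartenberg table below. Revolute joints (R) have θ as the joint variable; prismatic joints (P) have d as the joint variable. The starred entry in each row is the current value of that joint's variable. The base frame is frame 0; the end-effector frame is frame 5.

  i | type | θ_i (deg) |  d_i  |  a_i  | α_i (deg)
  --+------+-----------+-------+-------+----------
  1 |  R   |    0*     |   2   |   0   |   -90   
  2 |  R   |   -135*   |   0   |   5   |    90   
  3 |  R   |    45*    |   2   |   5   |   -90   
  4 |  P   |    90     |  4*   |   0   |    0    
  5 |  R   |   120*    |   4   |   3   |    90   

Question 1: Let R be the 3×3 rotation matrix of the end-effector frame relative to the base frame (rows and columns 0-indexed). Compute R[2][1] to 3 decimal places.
End-effector y-axis (col 1 of R) = (0.5000,0.7071,-0.5000)
R[2][1] = -0.5000

-0.500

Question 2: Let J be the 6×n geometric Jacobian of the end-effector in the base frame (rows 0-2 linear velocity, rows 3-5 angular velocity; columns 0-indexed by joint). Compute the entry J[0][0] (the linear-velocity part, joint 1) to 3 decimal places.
-7.355

axis z_0 = ẑ; lever o_n−o_0 = (-3.2114,7.3553,0.2616)
cross product → J_v[:, 0] = (-7.3553,-3.2114,0.0000)
J_ω[:, 0] = z_0
entry J[0][0] = -7.3553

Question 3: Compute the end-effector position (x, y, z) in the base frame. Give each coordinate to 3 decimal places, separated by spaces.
-3.211 7.355 0.262

after link 1: o_1 = (0.0000, 0.0000, 2.0000)
after link 2: o_2 = (-3.5355, -0.0000, 5.5355)
after link 3: o_3 = (-7.4497, 3.5355, 6.6213)
after link 4: o_4 = (-5.4497, 6.3640, 4.6213)
after link 5: o_5 = (-3.2114, 7.3553, 0.2616)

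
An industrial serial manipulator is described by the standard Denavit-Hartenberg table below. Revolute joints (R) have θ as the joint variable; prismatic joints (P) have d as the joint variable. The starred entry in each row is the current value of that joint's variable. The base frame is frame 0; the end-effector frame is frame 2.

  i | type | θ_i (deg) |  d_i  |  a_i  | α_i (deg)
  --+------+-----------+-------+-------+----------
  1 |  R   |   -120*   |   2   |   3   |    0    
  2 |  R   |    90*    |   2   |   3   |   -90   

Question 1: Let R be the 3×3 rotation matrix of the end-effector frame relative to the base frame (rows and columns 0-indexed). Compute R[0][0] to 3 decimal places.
End-effector x-axis (col 0 of R) = (0.8660,-0.5000,0.0000)
R[0][0] = 0.8660

0.866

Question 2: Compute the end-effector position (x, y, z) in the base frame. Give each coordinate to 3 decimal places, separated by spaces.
after link 1: o_1 = (-1.5000, -2.5981, 2.0000)
after link 2: o_2 = (1.0981, -4.0981, 4.0000)

1.098 -4.098 4.000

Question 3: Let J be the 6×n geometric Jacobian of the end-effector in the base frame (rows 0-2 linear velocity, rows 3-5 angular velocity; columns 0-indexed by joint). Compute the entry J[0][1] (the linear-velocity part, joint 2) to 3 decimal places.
1.500

axis z_1 = (0.0000,0.0000,1.0000); lever o_n−o_1 = (2.5981,-1.5000,2.0000)
cross product → J_v[:, 1] = (1.5000,2.5981,-0.0000)
J_ω[:, 1] = z_1
entry J[0][1] = 1.5000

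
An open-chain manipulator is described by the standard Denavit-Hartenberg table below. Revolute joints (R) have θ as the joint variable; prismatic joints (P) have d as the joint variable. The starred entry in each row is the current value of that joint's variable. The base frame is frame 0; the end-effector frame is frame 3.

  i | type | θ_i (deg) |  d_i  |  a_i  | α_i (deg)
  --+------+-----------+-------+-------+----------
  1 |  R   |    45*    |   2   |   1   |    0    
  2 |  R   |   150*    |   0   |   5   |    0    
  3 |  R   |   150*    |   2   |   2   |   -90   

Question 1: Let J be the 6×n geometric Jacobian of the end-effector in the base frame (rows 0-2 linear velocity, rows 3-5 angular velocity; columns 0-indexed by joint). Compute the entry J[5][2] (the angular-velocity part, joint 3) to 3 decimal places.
axis z_2 = (0.0000,0.0000,1.0000); lever o_n−o_2 = (1.9319,-0.5176,2.0000)
cross product → J_v[:, 2] = (0.5176,1.9319,-0.0000)
J_ω[:, 2] = z_2
entry J[5][2] = 1.0000

1.000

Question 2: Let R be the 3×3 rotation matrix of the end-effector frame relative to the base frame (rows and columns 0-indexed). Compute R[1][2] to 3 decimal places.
End-effector z-axis (col 2 of R) = (0.2588,0.9659,0.0000)
R[1][2] = 0.9659

0.966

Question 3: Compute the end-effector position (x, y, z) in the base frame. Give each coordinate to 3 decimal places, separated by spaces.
-2.191 -1.105 4.000

after link 1: o_1 = (0.7071, 0.7071, 2.0000)
after link 2: o_2 = (-4.1225, -0.5870, 2.0000)
after link 3: o_3 = (-2.1907, -1.1046, 4.0000)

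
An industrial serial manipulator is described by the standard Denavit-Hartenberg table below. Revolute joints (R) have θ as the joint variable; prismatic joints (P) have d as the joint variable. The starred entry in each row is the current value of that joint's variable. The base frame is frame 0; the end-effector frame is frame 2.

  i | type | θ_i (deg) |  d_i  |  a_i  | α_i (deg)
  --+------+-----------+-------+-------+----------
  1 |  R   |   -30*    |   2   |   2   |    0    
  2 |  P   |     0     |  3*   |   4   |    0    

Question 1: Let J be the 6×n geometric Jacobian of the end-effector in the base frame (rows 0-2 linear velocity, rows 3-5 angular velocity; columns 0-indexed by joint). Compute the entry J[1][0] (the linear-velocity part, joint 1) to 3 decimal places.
axis z_0 = ẑ; lever o_n−o_0 = (5.1962,-3.0000,5.0000)
cross product → J_v[:, 0] = (3.0000,5.1962,-0.0000)
J_ω[:, 0] = z_0
entry J[1][0] = 5.1962

5.196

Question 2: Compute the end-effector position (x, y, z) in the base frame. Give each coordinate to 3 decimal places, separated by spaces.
5.196 -3.000 5.000

after link 1: o_1 = (1.7321, -1.0000, 2.0000)
after link 2: o_2 = (5.1962, -3.0000, 5.0000)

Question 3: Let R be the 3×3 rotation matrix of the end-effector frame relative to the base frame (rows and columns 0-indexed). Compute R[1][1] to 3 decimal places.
End-effector y-axis (col 1 of R) = (0.5000,0.8660,0.0000)
R[1][1] = 0.8660

0.866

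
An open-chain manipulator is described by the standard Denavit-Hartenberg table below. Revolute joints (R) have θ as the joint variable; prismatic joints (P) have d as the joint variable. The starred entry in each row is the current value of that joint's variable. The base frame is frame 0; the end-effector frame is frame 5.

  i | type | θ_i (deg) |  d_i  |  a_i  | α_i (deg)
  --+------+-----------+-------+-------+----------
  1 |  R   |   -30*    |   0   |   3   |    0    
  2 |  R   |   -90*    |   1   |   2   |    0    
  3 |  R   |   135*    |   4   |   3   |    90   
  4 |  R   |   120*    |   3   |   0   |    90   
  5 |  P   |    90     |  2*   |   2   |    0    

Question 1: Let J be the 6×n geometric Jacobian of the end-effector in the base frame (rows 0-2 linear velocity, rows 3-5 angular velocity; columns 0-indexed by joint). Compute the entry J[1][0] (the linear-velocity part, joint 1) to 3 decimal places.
7.463

axis z_0 = ẑ; lever o_n−o_0 = (7.4630,-6.8369,6.0000)
cross product → J_v[:, 0] = (6.8369,7.4630,-0.0000)
J_ω[:, 0] = z_0
entry J[1][0] = 7.4630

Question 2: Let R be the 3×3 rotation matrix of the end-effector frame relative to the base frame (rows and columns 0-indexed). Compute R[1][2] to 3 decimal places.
End-effector z-axis (col 2 of R) = (0.8365,0.2241,0.5000)
R[1][2] = 0.2241

0.224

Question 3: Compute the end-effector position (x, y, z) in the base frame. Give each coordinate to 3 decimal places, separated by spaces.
after link 1: o_1 = (2.5981, -1.5000, 0.0000)
after link 2: o_2 = (1.5981, -3.2321, 1.0000)
after link 3: o_3 = (4.4959, -2.4556, 5.0000)
after link 4: o_4 = (5.2723, -5.3534, 5.0000)
after link 5: o_5 = (7.4630, -6.8369, 6.0000)

7.463 -6.837 6.000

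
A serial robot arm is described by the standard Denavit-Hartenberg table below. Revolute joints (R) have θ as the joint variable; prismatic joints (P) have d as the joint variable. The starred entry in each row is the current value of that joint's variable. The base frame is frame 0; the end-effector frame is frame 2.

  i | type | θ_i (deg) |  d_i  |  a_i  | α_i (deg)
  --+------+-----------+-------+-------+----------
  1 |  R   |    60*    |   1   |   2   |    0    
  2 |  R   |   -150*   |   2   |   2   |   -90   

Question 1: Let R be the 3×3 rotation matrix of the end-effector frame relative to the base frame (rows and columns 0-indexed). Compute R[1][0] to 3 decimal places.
End-effector x-axis (col 0 of R) = (-0.0000,-1.0000,0.0000)
R[1][0] = -1.0000

-1.000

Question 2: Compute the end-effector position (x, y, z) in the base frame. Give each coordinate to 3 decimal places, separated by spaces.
after link 1: o_1 = (1.0000, 1.7321, 1.0000)
after link 2: o_2 = (1.0000, -0.2679, 3.0000)

1.000 -0.268 3.000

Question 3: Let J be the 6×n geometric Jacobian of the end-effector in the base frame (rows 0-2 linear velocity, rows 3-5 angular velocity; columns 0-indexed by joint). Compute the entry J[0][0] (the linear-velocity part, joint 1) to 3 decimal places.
0.268

axis z_0 = ẑ; lever o_n−o_0 = (1.0000,-0.2679,3.0000)
cross product → J_v[:, 0] = (0.2679,1.0000,-0.0000)
J_ω[:, 0] = z_0
entry J[0][0] = 0.2679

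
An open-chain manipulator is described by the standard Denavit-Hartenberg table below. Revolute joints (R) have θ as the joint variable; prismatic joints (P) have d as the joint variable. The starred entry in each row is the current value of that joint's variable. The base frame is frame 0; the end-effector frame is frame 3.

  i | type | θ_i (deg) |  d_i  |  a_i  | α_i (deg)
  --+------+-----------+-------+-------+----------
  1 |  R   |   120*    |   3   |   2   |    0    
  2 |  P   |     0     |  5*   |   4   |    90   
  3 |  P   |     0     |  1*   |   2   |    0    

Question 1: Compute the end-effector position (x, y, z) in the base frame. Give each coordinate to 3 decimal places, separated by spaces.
-3.134 7.428 8.000

after link 1: o_1 = (-1.0000, 1.7321, 3.0000)
after link 2: o_2 = (-3.0000, 5.1962, 8.0000)
after link 3: o_3 = (-3.1340, 7.4282, 8.0000)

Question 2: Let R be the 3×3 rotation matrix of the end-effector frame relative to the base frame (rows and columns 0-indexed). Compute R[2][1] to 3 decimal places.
End-effector y-axis (col 1 of R) = (-0.0000,-0.0000,1.0000)
R[2][1] = 1.0000

1.000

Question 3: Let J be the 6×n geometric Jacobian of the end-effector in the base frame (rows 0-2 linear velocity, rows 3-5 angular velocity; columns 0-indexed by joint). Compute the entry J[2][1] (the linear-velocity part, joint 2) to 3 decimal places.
1.000

prismatic axis z_1 = (0.0000,0.0000,1.0000)
J_v[:, 1] = z_1; J_ω[:, 1] = (0,0,0)
entry J[2][1] = 1.0000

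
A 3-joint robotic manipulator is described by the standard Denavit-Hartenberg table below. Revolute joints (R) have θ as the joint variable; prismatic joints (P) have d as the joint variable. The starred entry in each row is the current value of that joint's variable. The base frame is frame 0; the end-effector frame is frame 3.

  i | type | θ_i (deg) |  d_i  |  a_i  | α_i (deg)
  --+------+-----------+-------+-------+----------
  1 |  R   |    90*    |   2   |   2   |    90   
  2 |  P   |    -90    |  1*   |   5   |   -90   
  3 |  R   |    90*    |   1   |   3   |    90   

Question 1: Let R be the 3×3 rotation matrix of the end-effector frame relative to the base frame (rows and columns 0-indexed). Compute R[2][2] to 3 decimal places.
-1.000

End-effector z-axis (col 2 of R) = (0.0000,0.0000,-1.0000)
R[2][2] = -1.0000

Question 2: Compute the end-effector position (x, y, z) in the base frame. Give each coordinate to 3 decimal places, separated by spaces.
after link 1: o_1 = (0.0000, 2.0000, 2.0000)
after link 2: o_2 = (1.0000, 2.0000, -3.0000)
after link 3: o_3 = (-2.0000, 3.0000, -3.0000)

-2.000 3.000 -3.000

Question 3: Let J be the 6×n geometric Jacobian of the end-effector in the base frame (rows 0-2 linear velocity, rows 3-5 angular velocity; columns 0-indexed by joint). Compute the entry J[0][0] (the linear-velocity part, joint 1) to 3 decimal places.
axis z_0 = ẑ; lever o_n−o_0 = (-2.0000,3.0000,-3.0000)
cross product → J_v[:, 0] = (-3.0000,-2.0000,0.0000)
J_ω[:, 0] = z_0
entry J[0][0] = -3.0000

-3.000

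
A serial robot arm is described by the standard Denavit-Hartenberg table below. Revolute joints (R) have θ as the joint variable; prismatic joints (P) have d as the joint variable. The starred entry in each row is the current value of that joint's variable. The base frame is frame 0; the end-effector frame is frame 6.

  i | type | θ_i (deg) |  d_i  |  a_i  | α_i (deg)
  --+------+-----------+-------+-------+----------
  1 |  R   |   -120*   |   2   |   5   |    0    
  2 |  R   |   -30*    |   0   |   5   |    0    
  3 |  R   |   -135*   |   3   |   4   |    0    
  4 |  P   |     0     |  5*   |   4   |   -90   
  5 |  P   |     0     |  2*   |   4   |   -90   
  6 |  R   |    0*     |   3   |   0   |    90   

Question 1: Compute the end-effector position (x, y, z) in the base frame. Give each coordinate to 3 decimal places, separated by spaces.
after link 1: o_1 = (-2.5000, -4.3301, 2.0000)
after link 2: o_2 = (-6.8301, -6.8301, 2.0000)
after link 3: o_3 = (-5.7949, -2.9664, 5.0000)
after link 4: o_4 = (-4.7596, 0.8973, 10.0000)
after link 5: o_5 = (-5.6562, 5.2786, 10.0000)
after link 6: o_6 = (-5.6562, 5.2786, 7.0000)

-5.656 5.279 7.000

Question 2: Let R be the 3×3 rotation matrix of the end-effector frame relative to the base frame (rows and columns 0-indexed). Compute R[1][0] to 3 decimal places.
0.966

End-effector x-axis (col 0 of R) = (0.2588,0.9659,0.0000)
R[1][0] = 0.9659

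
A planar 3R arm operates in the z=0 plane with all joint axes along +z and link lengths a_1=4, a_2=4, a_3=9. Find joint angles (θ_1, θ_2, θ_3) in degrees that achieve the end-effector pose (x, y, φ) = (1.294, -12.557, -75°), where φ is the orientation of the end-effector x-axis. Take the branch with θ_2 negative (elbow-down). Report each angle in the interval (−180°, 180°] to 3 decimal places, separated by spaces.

wrist centre = target − a_3·(cos φ, sin φ) = (-1.0354, -3.8637)
cos θ_2 = (15.9999−4²−4²)/(2·4·4) = -0.5000; θ_2 = -120.0002° (elbow-down)
β = atan2(-3.8637,-1.0354) = -105.0015°; ψ = atan2(-3.4641,2.0000) = -60.0001°
θ_1 = β − ψ = -45.0014°
θ_3 = φ − θ_1 − θ_2 = 90.0015° (wrapped to (-180°,180°])

-45.001 -120.000 90.002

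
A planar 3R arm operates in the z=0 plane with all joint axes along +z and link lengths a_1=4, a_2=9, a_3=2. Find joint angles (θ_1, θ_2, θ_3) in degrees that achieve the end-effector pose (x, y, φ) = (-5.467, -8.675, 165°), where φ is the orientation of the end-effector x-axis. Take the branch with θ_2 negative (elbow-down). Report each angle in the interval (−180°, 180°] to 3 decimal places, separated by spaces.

-44.999 -89.999 -60.003

wrist centre = target − a_3·(cos φ, sin φ) = (-3.5351, -9.1926)
cos θ_2 = (97.0019−4²−9²)/(2·4·9) = 0.0000; θ_2 = -89.9985° (elbow-down)
β = atan2(-9.1926,-3.5351) = -111.0349°; ψ = atan2(-9.0000,4.0002) = -66.0363°
θ_1 = β − ψ = -44.9986°
θ_3 = φ − θ_1 − θ_2 = -60.0029° (wrapped to (-180°,180°])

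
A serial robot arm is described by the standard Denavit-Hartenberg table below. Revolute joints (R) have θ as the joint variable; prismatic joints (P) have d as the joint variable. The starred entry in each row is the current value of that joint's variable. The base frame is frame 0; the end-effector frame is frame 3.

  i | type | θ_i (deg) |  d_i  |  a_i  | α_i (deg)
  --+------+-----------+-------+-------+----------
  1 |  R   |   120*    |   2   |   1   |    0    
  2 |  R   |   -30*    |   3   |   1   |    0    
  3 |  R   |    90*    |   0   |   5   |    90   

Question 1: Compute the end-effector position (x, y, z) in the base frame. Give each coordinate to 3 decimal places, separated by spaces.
after link 1: o_1 = (-0.5000, 0.8660, 2.0000)
after link 2: o_2 = (-0.5000, 1.8660, 5.0000)
after link 3: o_3 = (-5.5000, 1.8660, 5.0000)

-5.500 1.866 5.000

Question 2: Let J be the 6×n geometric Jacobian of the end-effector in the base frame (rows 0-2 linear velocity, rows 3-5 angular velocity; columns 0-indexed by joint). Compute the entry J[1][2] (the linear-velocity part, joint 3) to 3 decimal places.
axis z_2 = (0.0000,0.0000,1.0000); lever o_n−o_2 = (-5.0000,0.0000,0.0000)
cross product → J_v[:, 2] = (-0.0000,-5.0000,0.0000)
J_ω[:, 2] = z_2
entry J[1][2] = -5.0000

-5.000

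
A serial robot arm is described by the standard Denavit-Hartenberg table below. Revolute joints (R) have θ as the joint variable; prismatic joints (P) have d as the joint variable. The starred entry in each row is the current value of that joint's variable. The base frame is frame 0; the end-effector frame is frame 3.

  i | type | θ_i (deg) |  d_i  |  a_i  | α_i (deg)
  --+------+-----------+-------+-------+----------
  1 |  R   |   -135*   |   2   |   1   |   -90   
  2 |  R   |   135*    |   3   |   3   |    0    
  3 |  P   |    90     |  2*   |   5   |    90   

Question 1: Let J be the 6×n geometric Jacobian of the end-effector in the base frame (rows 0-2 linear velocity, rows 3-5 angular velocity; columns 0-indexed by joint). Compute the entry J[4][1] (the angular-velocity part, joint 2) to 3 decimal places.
-0.707

axis z_1 = (0.7071,-0.7071,0.0000); lever o_n−o_1 = (7.5355,0.4645,1.4142)
cross product → J_v[:, 1] = (-1.0000,-1.0000,5.6569)
J_ω[:, 1] = z_1
entry J[4][1] = -0.7071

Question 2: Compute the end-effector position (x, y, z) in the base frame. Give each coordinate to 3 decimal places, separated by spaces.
6.828 -0.243 3.414

after link 1: o_1 = (-0.7071, -0.7071, 2.0000)
after link 2: o_2 = (2.9142, -1.3284, -0.1213)
after link 3: o_3 = (6.8284, -0.2426, 3.4142)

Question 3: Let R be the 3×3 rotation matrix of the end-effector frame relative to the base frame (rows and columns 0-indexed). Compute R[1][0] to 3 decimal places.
0.500

End-effector x-axis (col 0 of R) = (0.5000,0.5000,0.7071)
R[1][0] = 0.5000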